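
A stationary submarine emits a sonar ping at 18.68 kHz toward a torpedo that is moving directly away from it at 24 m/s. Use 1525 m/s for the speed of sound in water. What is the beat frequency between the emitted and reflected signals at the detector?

At the torpedo (a moving observer), f₁ = f₀ · (v − u)/v = 18.68 × 1501/1525 ≈ 18.386 kHz.
On reflection it acts as a source moving away from the stationary detector: f₂ = f₁ · v/(v + u) = 18.386 × 1525/1549 ≈ 18.101 kHz.
Equivalently f₂ = f₀ · (v − u)/(v + u).
Beat frequency (with f₀ = 18680 Hz): |f₂ − f₀| = 2u·f₀/(v + u) = 2 × 24 × 18680/1549 ≈ 579 Hz.

579 Hz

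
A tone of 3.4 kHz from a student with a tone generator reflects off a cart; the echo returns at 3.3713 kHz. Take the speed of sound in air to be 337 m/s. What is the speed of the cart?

1.43 m/s

Double Doppler shift off a moving reflector: f₂ = f₀ · (v + u)/(v − u) (u > 0 toward emitter).
Rearranging, u = v · (f₂ − f₀)/(f₂ + f₀) = 337 × -0.0287/6.7713 ≈ -1.43 m/s.
So the cart is moving at 1.43 m/s away from the emitter.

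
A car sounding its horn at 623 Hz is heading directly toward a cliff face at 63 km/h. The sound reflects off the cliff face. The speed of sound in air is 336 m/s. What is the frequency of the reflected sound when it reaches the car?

63 km/h = 17.5 m/s.
The cliff face receives the sound from a moving source: f₁ = f₀ · v/(v − v_e) = 623 × 336/318.5 ≈ 657 Hz.
On the return leg the car is a moving observer: f₂ = f₁ · (v + v_e)/v = 657 × 353.5/336 ≈ 691 Hz.
Equivalently f₂ = f₀ · (v + v_e)/(v − v_e).

691 Hz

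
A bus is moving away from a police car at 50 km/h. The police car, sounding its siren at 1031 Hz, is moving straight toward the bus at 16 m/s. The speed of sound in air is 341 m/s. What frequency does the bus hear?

50 km/h = 13.89 m/s.
General Doppler shift: f' = f · (v − v_o)/(v − v_s).
f' = 1031 × (341 − 13.89)/(341 − 16) = 1031 × 327.11/325 ≈ 1038 Hz.

1038 Hz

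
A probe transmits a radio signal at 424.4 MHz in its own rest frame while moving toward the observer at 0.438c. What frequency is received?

Relativistic Doppler for frequency: f' = f₀ · √((1 + β)/(1 − β)).
f' = 424.4 × √(1.4380/0.5620) = 424.4 × 1.59960 ≈ 678.9 MHz.

678.9 MHz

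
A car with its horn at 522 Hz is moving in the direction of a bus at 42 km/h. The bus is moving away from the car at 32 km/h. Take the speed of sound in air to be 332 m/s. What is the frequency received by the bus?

42 km/h = 11.67 m/s; 32 km/h = 8.889 m/s.
Both move, so f' = f · (v − v_o)/(v − v_s).
f' = 522 × (332 − 8.889)/(332 − 11.67) = 522 × 323.11/320.33 ≈ 527 Hz.

527 Hz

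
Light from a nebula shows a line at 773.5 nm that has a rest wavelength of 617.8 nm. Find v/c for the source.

λ'/λ₀ = 1.2520 > 1 (redshift), so the source is receding.
λ'/λ₀ = √((1 + β)/(1 − β)) for a receding source ⇒ β = (r² − 1)/(r² + 1) with r = λ'/λ₀.
β = (1.5676 − 1)/(1.5676 + 1) ≈ 0.221.

0.221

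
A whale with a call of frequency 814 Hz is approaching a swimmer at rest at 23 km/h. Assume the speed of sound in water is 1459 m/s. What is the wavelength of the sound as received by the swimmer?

23 km/h = 6.389 m/s.
With the source moving toward a stationary observer, f' = f · v/(v − v_s).
f' = 814 × 1459/(1459 − 6.389) ≈ 818 Hz.
λ' = v/f' = 1459/817.58 ≈ 1.78 m.

1.78 m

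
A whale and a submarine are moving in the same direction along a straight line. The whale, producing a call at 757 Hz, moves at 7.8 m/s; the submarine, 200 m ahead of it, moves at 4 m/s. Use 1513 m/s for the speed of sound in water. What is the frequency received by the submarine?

The submarine is ahead, so the whale is moving toward it while the submarine is moving away from the whale.
General Doppler shift: f' = f · (v − v_o)/(v − v_s).
f' = 757 × (1513 − 4)/(1513 − 7.8) = 757 × 1509/1505.2 ≈ 759 Hz.

759 Hz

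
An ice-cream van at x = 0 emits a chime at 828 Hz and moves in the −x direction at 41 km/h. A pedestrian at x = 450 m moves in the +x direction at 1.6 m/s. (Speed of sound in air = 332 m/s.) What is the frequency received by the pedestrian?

797 Hz

41 km/h = 11.39 m/s.
The observer lies on the +x side, so the source is heading away from the observer and the observer is heading away from the source.
Both move, so f' = f · (v − v_o)/(v + v_s).
f' = 828 × (332 − 1.6)/(332 + 11.39) = 828 × 330.4/343.39 ≈ 797 Hz.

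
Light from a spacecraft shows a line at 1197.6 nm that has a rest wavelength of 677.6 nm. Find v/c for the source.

λ'/λ₀ = 1.7674 > 1 (redshift), so the source is receding.
λ'/λ₀ = √((1 + β)/(1 − β)) for a receding source ⇒ β = (r² − 1)/(r² + 1) with r = λ'/λ₀.
β = (3.1238 − 1)/(3.1238 + 1) ≈ 0.515.

0.515c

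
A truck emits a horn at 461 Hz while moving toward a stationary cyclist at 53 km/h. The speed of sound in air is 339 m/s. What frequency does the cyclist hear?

482 Hz

53 km/h = 14.72 m/s.
Moving source, stationary observer: f' = f · v/(v − v_s) since the source is approaching.
f' = 461 × 339/(339 − 14.72) = 461 × 339/324.3 ≈ 482 Hz.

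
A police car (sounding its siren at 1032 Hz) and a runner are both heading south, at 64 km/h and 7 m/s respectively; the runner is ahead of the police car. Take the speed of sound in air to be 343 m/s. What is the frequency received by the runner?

64 km/h = 17.78 m/s.
The runner is ahead, so the police car is moving toward it while the runner is moving away from the police car.
General Doppler shift: f' = f · (v − v_o)/(v − v_s).
f' = 1032 × (343 − 7)/(343 − 17.78) = 1032 × 336/325.22 ≈ 1066 Hz.

1066 Hz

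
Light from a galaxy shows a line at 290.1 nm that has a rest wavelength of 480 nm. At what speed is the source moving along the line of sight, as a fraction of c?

λ'/λ₀ = 0.6044 < 1 (blueshift), so the source is approaching.
λ'/λ₀ = √((1 − β)/(1 + β)) for an approaching source ⇒ β = (1 − r²)/(1 + r²) with r = λ'/λ₀.
β = (1 − 0.3653)/(1 + 0.3653) ≈ 0.465.

0.465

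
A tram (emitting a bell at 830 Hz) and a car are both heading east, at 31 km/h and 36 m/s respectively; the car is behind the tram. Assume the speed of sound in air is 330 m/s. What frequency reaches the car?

897 Hz

31 km/h = 8.611 m/s.
The car is behind, so the tram is moving away from it while the car is moving toward the tram.
General Doppler shift: f' = f · (v + v_o)/(v + v_s).
f' = 830 × (330 + 36)/(330 + 8.611) = 830 × 366/338.61 ≈ 897 Hz.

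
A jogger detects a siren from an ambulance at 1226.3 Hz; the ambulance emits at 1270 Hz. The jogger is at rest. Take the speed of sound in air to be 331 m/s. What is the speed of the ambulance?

11.8 m/s

f' < f, so the ambulance is receding.
f' = f · v/(v + v_s) ⇒ v_s = v · |1 − f/f'|.
v_s = 331 × |1 − 1270/1226.3| = 331 × 0.03564 ≈ 11.8 m/s.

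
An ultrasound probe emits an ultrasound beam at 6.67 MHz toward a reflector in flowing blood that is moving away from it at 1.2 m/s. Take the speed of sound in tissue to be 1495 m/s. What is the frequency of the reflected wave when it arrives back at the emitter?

6.659 MHz

The reflector in flowing blood first receives the wave as a moving observer: f₁ = f₀ · (v − u)/v = 6.67 × (1495 − 1.2)/1495 ≈ 6.665 MHz.
On reflection it acts as a source moving away from the stationary detector: f₂ = f₁ · v/(v + u) = 6.665 × 1495/1496.2 ≈ 6.659 MHz.
Equivalently f₂ = f₀ · (v − u)/(v + u).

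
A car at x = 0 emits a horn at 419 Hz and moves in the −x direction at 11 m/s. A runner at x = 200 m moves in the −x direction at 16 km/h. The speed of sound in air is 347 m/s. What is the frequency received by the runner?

16 km/h = 4.444 m/s.
The observer lies on the +x side, so the source is heading away from the observer and the observer is heading toward the source.
With source receding and observer approaching, f' = f · (v + v_o)/(v + v_s).
f' = 419 × (347 + 4.444)/(347 + 11) = 419 × 351.44/358 ≈ 411 Hz.

411 Hz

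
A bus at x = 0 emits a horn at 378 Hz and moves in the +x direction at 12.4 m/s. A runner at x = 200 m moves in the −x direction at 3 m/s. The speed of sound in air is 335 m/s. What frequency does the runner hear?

396 Hz

The observer lies on the +x side, so the source is heading toward the observer and the observer is heading toward the source.
General Doppler shift: f' = f · (v + v_o)/(v − v_s).
f' = 378 × (335 + 3)/(335 − 12.4) = 378 × 338/322.6 ≈ 396 Hz.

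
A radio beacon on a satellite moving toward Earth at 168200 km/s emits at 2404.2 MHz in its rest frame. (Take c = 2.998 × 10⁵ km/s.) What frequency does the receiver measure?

β = v/c = 168200/299800 = 0.5610.
Relativistic Doppler for frequency: f' = f₀ · √((1 + β)/(1 − β)).
f' = 2404.2 × √(1.5610/0.4390) = 2404.2 × 1.88580 ≈ 4533.8 MHz.

4533.8 MHz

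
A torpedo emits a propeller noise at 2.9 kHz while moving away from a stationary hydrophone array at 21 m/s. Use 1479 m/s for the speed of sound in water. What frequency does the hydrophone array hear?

Moving source, stationary observer: f' = f · v/(v + v_s) since the source is receding.
f' = 2.9 × 1479/(1479 + 21) = 2.9 × 1479/1500 ≈ 2.86 kHz.

2.86 kHz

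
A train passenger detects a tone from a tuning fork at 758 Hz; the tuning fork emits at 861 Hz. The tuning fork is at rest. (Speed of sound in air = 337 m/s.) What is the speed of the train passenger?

f' < f, so the train passenger is receding.
f' = f · (v − v_o)/v ⇒ v_o = v · |f'/f − 1|.
v_o = 337 × |758/861 − 1| = 337 × 0.1196 ≈ 40 m/s.

40 m/s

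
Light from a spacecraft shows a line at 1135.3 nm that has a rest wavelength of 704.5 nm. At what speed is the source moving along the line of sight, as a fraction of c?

λ'/λ₀ = 1.6115 > 1 (redshift), so the source is receding.
λ'/λ₀ = √((1 + β)/(1 − β)) for a receding source ⇒ β = (r² − 1)/(r² + 1) with r = λ'/λ₀.
β = (2.5969 − 1)/(2.5969 + 1) ≈ 0.444.

0.444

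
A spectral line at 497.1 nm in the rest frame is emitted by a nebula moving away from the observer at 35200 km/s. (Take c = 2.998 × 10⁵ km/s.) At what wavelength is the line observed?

559.3 nm

β = v/c = 35200/299800 = 0.1174.
Relativistic Doppler for wavelength: λ' = λ₀ · √((1 + β)/(1 − β)).
λ' = 497.1 × √(1.1174/0.8826) = 497.1 × 1.12519 ≈ 559.3 nm.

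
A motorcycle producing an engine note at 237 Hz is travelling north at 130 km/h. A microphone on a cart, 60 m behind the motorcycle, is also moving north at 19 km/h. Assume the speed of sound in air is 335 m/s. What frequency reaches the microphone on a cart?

217 Hz

130 km/h = 36.11 m/s; 19 km/h = 5.278 m/s.
The microphone on a cart is behind, so the motorcycle is moving away from it while the microphone on a cart is moving toward the motorcycle.
General Doppler shift: f' = f · (v + v_o)/(v + v_s).
f' = 237 × (335 + 5.278)/(335 + 36.11) = 237 × 340.28/371.11 ≈ 217 Hz.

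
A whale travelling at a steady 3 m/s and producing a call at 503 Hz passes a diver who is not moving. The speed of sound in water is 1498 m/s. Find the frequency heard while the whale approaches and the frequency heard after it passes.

Approaching: f₁ = f · v/(v − v_s) = 503 × 1498/1495 ≈ 504 Hz.
Receding: f₂ = f · v/(v + v_s) = 503 × 1498/1501 ≈ 502 Hz.

504 Hz approaching; 502 Hz receding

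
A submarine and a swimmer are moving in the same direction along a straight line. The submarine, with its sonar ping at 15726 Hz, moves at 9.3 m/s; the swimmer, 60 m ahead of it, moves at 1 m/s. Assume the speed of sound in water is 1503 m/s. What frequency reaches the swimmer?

The swimmer is ahead, so the submarine is moving toward it while the swimmer is moving away from the submarine.
With source approaching and observer receding, f' = f · (v − v_o)/(v − v_s).
f' = 15726 × (1503 − 1)/(1503 − 9.3) = 15726 × 1502/1493.7 ≈ 15813 Hz.

15813 Hz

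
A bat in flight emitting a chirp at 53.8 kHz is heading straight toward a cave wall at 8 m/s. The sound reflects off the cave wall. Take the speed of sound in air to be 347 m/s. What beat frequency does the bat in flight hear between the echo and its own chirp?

2539 Hz

The cave wall receives the sound from a moving source: f₁ = f₀ · v/(v − v_e) = 53.8 × 347/339 ≈ 55.07 kHz.
On the return leg the bat in flight is a moving observer: f₂ = f₁ · (v + v_e)/v = 55.07 × 355/347 ≈ 56.34 kHz.
Beat against the emitted tone (with f₀ = 53800 Hz): |f₂ − f₀| = 2v_e·f₀/(v − v_e) = 2 × 8 × 53800/339 ≈ 2539 Hz.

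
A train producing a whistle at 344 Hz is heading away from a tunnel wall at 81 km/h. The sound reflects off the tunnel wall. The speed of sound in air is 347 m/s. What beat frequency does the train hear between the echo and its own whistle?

41.9 Hz

81 km/h = 22.5 m/s.
The tunnel wall receives the sound from a moving source: f₁ = f₀ · v/(v + v_e) = 344 × 347/369.5 ≈ 323.1 Hz.
On the return leg the train is a moving observer: f₂ = f₁ · (v − v_e)/v = 323.1 × 324.5/347 ≈ 302.1 Hz.
Equivalently f₂ = f₀ · (v − v_e)/(v + v_e).
Beat against the emitted tone: |f₂ − f₀| = 2v_e·f₀/(v + v_e) = 2 × 22.5 × 344/369.5 ≈ 41.9 Hz.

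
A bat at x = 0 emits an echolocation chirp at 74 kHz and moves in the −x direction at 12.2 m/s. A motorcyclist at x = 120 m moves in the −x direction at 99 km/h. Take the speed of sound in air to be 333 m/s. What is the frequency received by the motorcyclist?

77.3 kHz

99 km/h = 27.5 m/s.
The observer lies on the +x side, so the source is heading away from the observer and the observer is heading toward the source.
General Doppler shift: f' = f · (v + v_o)/(v + v_s).
f' = 74 × (333 + 27.5)/(333 + 12.2) = 74 × 360.5/345.2 ≈ 77.3 kHz.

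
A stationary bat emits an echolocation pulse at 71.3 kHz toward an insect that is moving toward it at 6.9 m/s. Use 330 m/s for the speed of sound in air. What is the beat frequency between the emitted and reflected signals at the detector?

At the insect (a moving observer), f₁ = f₀ · (v + u)/v = 71.3 × 336.9/330 ≈ 72.79 kHz.
The reflection then acts as a moving source: f₂ = f₁ · v/(v − u) ≈ 74.35 kHz.
Equivalently f₂ = f₀ · (v + u)/(v − u).
Beat frequency (with f₀ = 71300 Hz): |f₂ − f₀| = 2u·f₀/(v − u) = 2 × 6.9 × 71300/323.1 ≈ 3045 Hz.

3045 Hz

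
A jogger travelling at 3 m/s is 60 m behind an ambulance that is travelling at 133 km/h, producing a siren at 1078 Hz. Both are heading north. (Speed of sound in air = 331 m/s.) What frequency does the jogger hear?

133 km/h = 36.94 m/s.
The jogger is behind, so the ambulance is moving away from it while the jogger is moving toward the ambulance.
General Doppler shift: f' = f · (v + v_o)/(v + v_s).
f' = 1078 × (331 + 3)/(331 + 36.94) = 1078 × 334/367.94 ≈ 979 Hz.

979 Hz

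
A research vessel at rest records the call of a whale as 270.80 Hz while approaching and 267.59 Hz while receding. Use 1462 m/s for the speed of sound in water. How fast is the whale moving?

8.7 m/s

f₁/f₂ = (v + v_s)/(v − v_s), so v_s = v · (f₁ − f₂)/(f₁ + f₂).
v_s = 1462 × (270.80 − 267.59)/(270.80 + 267.59) = 1462 × 3.21/538.39 ≈ 8.7 m/s.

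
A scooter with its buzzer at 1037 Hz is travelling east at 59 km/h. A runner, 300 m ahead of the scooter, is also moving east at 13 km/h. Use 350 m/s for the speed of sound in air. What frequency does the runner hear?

1077 Hz

59 km/h = 16.39 m/s; 13 km/h = 3.611 m/s.
The runner is ahead, so the scooter is moving toward it while the runner is moving away from the scooter.
Both move, so f' = f · (v − v_o)/(v − v_s).
f' = 1037 × (350 − 3.611)/(350 − 16.39) = 1037 × 346.39/333.61 ≈ 1077 Hz.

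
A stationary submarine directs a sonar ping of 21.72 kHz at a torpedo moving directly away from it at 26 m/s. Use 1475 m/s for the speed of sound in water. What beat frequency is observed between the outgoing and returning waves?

At the torpedo (a moving observer), f₁ = f₀ · (v − u)/v = 21.72 × 1449/1475 ≈ 21.337 kHz.
On reflection it acts as a source moving away from the stationary detector: f₂ = f₁ · v/(v + u) = 21.337 × 1475/1501 ≈ 20.968 kHz.
Equivalently f₂ = f₀ · (v − u)/(v + u).
Beat frequency (with f₀ = 21720 Hz): |f₂ − f₀| = 2u·f₀/(v + u) = 2 × 26 × 21720/1501 ≈ 752 Hz.

752 Hz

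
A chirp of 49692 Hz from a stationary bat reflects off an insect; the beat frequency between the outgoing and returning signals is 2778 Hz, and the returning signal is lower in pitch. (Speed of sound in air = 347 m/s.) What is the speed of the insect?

10.0 m/s

Double Doppler shift off a moving reflector: f₂ = f₀ · (v + u)/(v − u) (u > 0 toward emitter).
Returning signal is lower, so f₂ = f₀ − Δf = 49692 − 2778 = 46914 Hz.
Rearranging, u = v · (f₂ − f₀)/(f₂ + f₀) = 347 × -2778/96606 ≈ -10.0 m/s.
So the insect is moving at 10.0 m/s away from the emitter.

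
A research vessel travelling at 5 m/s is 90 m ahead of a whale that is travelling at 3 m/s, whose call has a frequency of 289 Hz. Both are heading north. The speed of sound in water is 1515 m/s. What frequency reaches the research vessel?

289 Hz

The research vessel is ahead, so the whale is moving toward it while the research vessel is moving away from the whale.
General Doppler shift: f' = f · (v − v_o)/(v − v_s).
f' = 289 × (1515 − 5)/(1515 − 3) = 289 × 1510/1512 ≈ 289 Hz.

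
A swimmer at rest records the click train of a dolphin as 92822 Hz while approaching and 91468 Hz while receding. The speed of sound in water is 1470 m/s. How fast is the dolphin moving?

f₁/f₂ = (v + v_s)/(v − v_s), so v_s = v · (f₁ − f₂)/(f₁ + f₂).
v_s = 1470 × (92822 − 91468)/(92822 + 91468) = 1470 × 1354/184290 ≈ 10.8 m/s.

10.8 m/s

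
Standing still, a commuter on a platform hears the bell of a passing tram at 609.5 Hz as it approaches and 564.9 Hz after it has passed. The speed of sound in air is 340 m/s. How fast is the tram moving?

12.9 m/s

f₁/f₂ = (v + v_s)/(v − v_s), so v_s = v · (f₁ − f₂)/(f₁ + f₂).
v_s = 340 × (609.5 − 564.9)/(609.5 + 564.9) = 340 × 44.6/1174.4 ≈ 12.9 m/s.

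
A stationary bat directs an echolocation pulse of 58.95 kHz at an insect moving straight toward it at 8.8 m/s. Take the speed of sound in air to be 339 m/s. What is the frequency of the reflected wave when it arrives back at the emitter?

The insect first receives the wave as a moving observer: f₁ = f₀ · (v + u)/v = 58.95 × (339 + 8.8)/339 ≈ 60.5 kHz.
On reflection it acts as a source moving toward the stationary detector: f₂ = f₁ · v/(v − u) = 60.5 × 339/330.2 ≈ 62.1 kHz.
Equivalently f₂ = f₀ · (v + u)/(v − u).

62.1 kHz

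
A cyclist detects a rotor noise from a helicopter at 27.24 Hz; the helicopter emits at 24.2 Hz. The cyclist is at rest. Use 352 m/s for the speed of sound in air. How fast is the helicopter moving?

f' > f, so the helicopter is approaching.
f' = f · v/(v − v_s) ⇒ v_s = v · |1 − f/f'|.
v_s = 352 × |1 − 24.2/27.24| = 352 × 0.1116 ≈ 39 m/s.

39 m/s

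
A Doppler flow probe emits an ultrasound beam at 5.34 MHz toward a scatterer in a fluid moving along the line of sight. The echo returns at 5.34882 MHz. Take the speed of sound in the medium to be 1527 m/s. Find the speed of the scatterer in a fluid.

Double Doppler shift off a moving reflector: f₂ = f₀ · (v + u)/(v − u) (u > 0 toward emitter).
Rearranging, u = v · (f₂ − f₀)/(f₂ + f₀) = 1527 × 0.00882/10.68882 ≈ 1.26 m/s.
So the scatterer in a fluid is moving at 1.26 m/s toward the emitter.

1.26 m/s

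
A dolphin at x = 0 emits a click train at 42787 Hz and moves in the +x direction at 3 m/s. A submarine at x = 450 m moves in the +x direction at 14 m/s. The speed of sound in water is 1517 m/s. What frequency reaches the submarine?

42476 Hz

The observer lies on the +x side, so the source is heading toward the observer and the observer is heading away from the source.
General Doppler shift: f' = f · (v − v_o)/(v − v_s).
f' = 42787 × (1517 − 14)/(1517 − 3) = 42787 × 1503/1514 ≈ 42476 Hz.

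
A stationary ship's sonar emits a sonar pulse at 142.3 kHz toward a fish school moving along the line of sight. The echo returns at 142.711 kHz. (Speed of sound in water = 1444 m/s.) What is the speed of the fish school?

2.08 m/s

Double Doppler shift off a moving reflector: f₂ = f₀ · (v + u)/(v − u) (u > 0 toward emitter).
Rearranging, u = v · (f₂ − f₀)/(f₂ + f₀) = 1444 × 0.411/285.011 ≈ 2.08 m/s.
So the fish school is moving at 2.08 m/s toward the emitter.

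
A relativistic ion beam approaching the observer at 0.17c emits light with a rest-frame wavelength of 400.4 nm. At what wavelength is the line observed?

Relativistic Doppler for wavelength: λ' = λ₀ · √((1 − β)/(1 + β)).
λ' = 400.4 × √(0.8300/1.1700) = 400.4 × 0.84226 ≈ 337.2 nm.

337.2 nm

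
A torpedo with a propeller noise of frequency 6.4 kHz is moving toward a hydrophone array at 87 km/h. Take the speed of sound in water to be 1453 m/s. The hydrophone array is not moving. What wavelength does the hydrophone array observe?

87 km/h = 24.17 m/s.
Moving source, stationary observer: f' = f · v/(v − v_s) since the source is approaching.
f' = 6.4 × 1453/(1453 − 24.17) ≈ 6.51 kHz.
λ' = v/f' = 1453/6508.25 ≈ 22.3 cm.

22.3 cm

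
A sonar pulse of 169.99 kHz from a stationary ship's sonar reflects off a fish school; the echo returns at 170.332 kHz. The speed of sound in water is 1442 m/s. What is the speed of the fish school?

Double Doppler shift off a moving reflector: f₂ = f₀ · (v + u)/(v − u) (u > 0 toward emitter).
Rearranging, u = v · (f₂ − f₀)/(f₂ + f₀) = 1442 × 0.342/340.322 ≈ 1.45 m/s.
So the fish school is moving at 1.45 m/s toward the emitter.

1.45 m/s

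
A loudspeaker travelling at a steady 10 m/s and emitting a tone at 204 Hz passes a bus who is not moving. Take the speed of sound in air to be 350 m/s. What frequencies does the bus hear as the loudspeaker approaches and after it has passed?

210 Hz approaching; 198 Hz receding

Approaching: f₁ = f · v/(v − v_s) = 204 × 350/340 ≈ 210 Hz.
Receding: f₂ = f · v/(v + v_s) = 204 × 350/360 ≈ 198 Hz.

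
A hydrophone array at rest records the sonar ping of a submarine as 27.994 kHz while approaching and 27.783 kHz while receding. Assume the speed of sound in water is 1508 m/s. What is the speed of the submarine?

f₁/f₂ = (v + v_s)/(v − v_s), so v_s = v · (f₁ − f₂)/(f₁ + f₂).
v_s = 1508 × (27.994 − 27.783)/(27.994 + 27.783) = 1508 × 0.211/55.777 ≈ 5.7 m/s.

5.7 m/s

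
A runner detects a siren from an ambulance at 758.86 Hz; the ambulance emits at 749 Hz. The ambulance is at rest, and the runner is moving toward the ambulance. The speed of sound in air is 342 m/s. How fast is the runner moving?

4.5 m/s

f' = f · (v + v_o)/v ⇒ v_o = v · |f'/f − 1|.
v_o = 342 × |758.86/749 − 1| = 342 × 0.01316 ≈ 4.5 m/s.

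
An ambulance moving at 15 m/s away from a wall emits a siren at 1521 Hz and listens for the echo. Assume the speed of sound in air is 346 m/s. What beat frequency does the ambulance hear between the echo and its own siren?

126 Hz

The wall receives the sound from a moving source: f₁ = f₀ · v/(v + v_e) = 1521 × 346/361 ≈ 1457.8 Hz.
On the return leg the ambulance is a moving observer: f₂ = f₁ · (v − v_e)/v = 1457.8 × 331/346 ≈ 1394.6 Hz.
Equivalently f₂ = f₀ · (v − v_e)/(v + v_e).
Beat against the emitted tone: |f₂ − f₀| = 2v_e·f₀/(v + v_e) = 2 × 15 × 1521/361 ≈ 126 Hz.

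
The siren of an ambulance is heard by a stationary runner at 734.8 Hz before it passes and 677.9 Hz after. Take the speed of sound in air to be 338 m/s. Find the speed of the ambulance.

f₁/f₂ = (v + v_s)/(v − v_s), so v_s = v · (f₁ − f₂)/(f₁ + f₂).
v_s = 338 × (734.8 − 677.9)/(734.8 + 677.9) = 338 × 56.9/1412.7 ≈ 13.6 m/s.

13.6 m/s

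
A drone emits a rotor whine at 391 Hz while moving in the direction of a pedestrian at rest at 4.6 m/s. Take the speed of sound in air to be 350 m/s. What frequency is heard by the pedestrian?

Only the source moves, toward the listener, so f' = f · v/(v − v_s).
f' = 391 × 350/(350 − 4.6) = 391 × 350/345.4 ≈ 396 Hz.

396 Hz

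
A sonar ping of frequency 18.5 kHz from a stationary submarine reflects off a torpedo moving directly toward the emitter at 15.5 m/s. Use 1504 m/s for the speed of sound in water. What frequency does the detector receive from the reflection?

18.89 kHz

The torpedo first receives the wave as a moving observer: f₁ = f₀ · (v + u)/v = 18.5 × (1504 + 15.5)/1504 ≈ 18.69 kHz.
On reflection it acts as a source moving toward the stationary detector: f₂ = f₁ · v/(v − u) = 18.69 × 1504/1488.5 ≈ 18.89 kHz.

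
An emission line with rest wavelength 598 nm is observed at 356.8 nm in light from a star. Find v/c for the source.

0.475c

λ'/λ₀ = 0.5967 < 1 (blueshift), so the source is approaching.
λ'/λ₀ = √((1 − β)/(1 + β)) for an approaching source ⇒ β = (1 − r²)/(1 + r²) with r = λ'/λ₀.
β = (1 − 0.3560)/(1 + 0.3560) ≈ 0.475.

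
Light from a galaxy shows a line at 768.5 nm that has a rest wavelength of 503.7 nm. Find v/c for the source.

λ'/λ₀ = 1.5257 > 1 (redshift), so the source is receding.
λ'/λ₀ = √((1 + β)/(1 − β)) for a receding source ⇒ β = (r² − 1)/(r² + 1) with r = λ'/λ₀.
β = (2.3278 − 1)/(2.3278 + 1) ≈ 0.399.

0.399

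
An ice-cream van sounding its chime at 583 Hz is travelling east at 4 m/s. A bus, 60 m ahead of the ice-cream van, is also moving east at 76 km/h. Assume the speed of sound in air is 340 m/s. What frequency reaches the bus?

76 km/h = 21.11 m/s.
The bus is ahead, so the ice-cream van is moving toward it while the bus is moving away from the ice-cream van.
With source approaching and observer receding, f' = f · (v − v_o)/(v − v_s).
f' = 583 × (340 − 21.11)/(340 − 4) = 583 × 318.89/336 ≈ 553 Hz.

553 Hz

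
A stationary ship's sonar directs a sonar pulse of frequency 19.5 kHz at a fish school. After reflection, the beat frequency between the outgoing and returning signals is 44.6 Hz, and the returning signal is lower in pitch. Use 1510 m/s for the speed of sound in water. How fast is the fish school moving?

1.73 m/s

Double Doppler shift off a moving reflector: f₂ = f₀ · (v + u)/(v − u) (u > 0 toward emitter).
Returning signal is lower, so f₂ = f₀ − Δf = 19500 − 44.6 = 19455.4 Hz.
Rearranging, u = v · (f₂ − f₀)/(f₂ + f₀) = 1510 × -44.6/38955.4 ≈ -1.73 m/s.
So the fish school is moving at 1.73 m/s away from the emitter.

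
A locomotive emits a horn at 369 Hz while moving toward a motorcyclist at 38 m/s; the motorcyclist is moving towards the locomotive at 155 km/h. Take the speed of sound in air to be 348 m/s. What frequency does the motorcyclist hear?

155 km/h = 43.06 m/s.
With source approaching and observer approaching, f' = f · (v + v_o)/(v − v_s).
f' = 369 × (348 + 43.06)/(348 − 38) = 369 × 391.06/310 ≈ 465 Hz.

465 Hz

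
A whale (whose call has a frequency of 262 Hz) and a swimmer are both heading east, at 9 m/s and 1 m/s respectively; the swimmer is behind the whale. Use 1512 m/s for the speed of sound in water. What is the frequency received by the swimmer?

The swimmer is behind, so the whale is moving away from it while the swimmer is moving toward the whale.
With source receding and observer approaching, f' = f · (v + v_o)/(v + v_s).
f' = 262 × (1512 + 1)/(1512 + 9) = 262 × 1513/1521 ≈ 261 Hz.

261 Hz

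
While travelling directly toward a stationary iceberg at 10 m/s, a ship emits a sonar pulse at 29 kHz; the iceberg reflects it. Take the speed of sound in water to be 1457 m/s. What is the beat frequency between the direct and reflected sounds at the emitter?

401 Hz

The iceberg receives the sound from a moving source: f₁ = f₀ · v/(v − v_e) = 29 × 1457/1447 ≈ 29.200 kHz.
On the return leg the ship is a moving observer: f₂ = f₁ · (v + v_e)/v = 29.200 × 1467/1457 ≈ 29.401 kHz.
Beat against the emitted tone (with f₀ = 29000 Hz): |f₂ − f₀| = 2v_e·f₀/(v − v_e) = 2 × 10 × 29000/1447 ≈ 401 Hz.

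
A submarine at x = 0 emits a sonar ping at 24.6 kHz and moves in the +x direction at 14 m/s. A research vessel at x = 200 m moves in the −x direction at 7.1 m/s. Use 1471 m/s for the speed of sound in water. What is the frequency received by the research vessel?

The observer lies on the +x side, so the source is heading toward the observer and the observer is heading toward the source.
General Doppler shift: f' = f · (v + v_o)/(v − v_s).
f' = 24.6 × (1471 + 7.1)/(1471 − 14) = 24.6 × 1478.1/1457 ≈ 25.0 kHz.

25.0 kHz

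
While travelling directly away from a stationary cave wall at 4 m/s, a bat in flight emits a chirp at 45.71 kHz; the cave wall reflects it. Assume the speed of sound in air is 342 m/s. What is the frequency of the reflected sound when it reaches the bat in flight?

44.7 kHz

The cave wall receives the sound from a moving source: f₁ = f₀ · v/(v + v_e) = 45.71 × 342/346 ≈ 45.2 kHz.
On the return leg the bat in flight is a moving observer: f₂ = f₁ · (v − v_e)/v = 45.2 × 338/342 ≈ 44.7 kHz.
Equivalently f₂ = f₀ · (v − v_e)/(v + v_e).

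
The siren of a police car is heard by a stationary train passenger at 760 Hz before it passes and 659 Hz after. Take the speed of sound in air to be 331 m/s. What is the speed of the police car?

f₁/f₂ = (v + v_s)/(v − v_s), so v_s = v · (f₁ − f₂)/(f₁ + f₂).
v_s = 331 × (760 − 659)/(760 + 659) = 331 × 101/1419 ≈ 23.6 m/s.

23.6 m/s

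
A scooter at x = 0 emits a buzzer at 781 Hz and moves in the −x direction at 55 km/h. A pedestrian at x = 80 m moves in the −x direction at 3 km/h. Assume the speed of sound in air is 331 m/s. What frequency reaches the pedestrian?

748 Hz

55 km/h = 15.28 m/s; 3 km/h = 0.8333 m/s.
The observer lies on the +x side, so the source is heading away from the observer and the observer is heading toward the source.
General Doppler shift: f' = f · (v + v_o)/(v + v_s).
f' = 781 × (331 + 0.8333)/(331 + 15.28) = 781 × 331.83/346.28 ≈ 748 Hz.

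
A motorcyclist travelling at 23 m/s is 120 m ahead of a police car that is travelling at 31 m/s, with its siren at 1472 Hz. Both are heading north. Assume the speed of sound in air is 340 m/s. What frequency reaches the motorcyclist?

The motorcyclist is ahead, so the police car is moving toward it while the motorcyclist is moving away from the police car.
With source approaching and observer receding, f' = f · (v − v_o)/(v − v_s).
f' = 1472 × (340 − 23)/(340 − 31) = 1472 × 317/309 ≈ 1510 Hz.

1510 Hz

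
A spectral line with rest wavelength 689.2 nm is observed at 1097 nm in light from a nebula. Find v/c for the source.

0.434

λ'/λ₀ = 1.5917 > 1 (redshift), so the source is receding.
λ'/λ₀ = √((1 + β)/(1 − β)) for a receding source ⇒ β = (r² − 1)/(r² + 1) with r = λ'/λ₀.
β = (2.5335 − 1)/(2.5335 + 1) ≈ 0.434.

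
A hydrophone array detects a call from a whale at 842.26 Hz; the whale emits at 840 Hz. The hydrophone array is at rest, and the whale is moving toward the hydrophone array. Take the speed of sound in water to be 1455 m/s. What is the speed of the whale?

3.9 m/s

f' = f · v/(v − v_s) ⇒ v_s = v · |1 − f/f'|.
v_s = 1455 × |1 − 840/842.26| = 1455 × 0.002683 ≈ 3.9 m/s.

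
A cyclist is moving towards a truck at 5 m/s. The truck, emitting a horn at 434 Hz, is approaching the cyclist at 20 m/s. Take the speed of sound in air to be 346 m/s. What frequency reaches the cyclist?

467 Hz

General Doppler shift: f' = f · (v + v_o)/(v − v_s).
f' = 434 × (346 + 5)/(346 − 20) = 434 × 351/326 ≈ 467 Hz.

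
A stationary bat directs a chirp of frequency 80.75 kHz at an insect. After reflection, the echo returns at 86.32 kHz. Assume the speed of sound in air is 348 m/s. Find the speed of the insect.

Double Doppler shift off a moving reflector: f₂ = f₀ · (v + u)/(v − u) (u > 0 toward emitter).
Rearranging, u = v · (f₂ − f₀)/(f₂ + f₀) = 348 × 5.57/167.07 ≈ 11.6 m/s.
So the insect is moving at 11.6 m/s toward the emitter.

11.6 m/s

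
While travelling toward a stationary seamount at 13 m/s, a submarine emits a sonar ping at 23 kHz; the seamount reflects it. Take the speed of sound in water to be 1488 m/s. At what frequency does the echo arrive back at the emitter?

23.4 kHz

The seamount receives the sound from a moving source: f₁ = f₀ · v/(v − v_e) = 23 × 1488/1475 ≈ 23.2 kHz.
On the return leg the submarine is a moving observer: f₂ = f₁ · (v + v_e)/v = 23.2 × 1501/1488 ≈ 23.4 kHz.
Equivalently f₂ = f₀ · (v + v_e)/(v − v_e).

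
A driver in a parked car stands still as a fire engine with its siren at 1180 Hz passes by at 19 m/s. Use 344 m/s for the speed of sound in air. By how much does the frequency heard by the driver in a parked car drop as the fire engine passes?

131 Hz

Approaching: f₁ = f · v/(v − v_s) = 1180 × 344/325 ≈ 1249 Hz.
Receding: f₂ = f · v/(v + v_s) = 1180 × 344/363 ≈ 1118 Hz.
Drop: f₁ − f₂ = 2f·v·v_s/(v² − v_s²) = 2 × 1180 × 344 × 19/(344² − 19²) ≈ 131 Hz.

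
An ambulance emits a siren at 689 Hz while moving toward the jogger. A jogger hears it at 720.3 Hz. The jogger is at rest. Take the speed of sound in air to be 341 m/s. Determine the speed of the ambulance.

14.8 m/s

f' = f · v/(v − v_s) ⇒ v_s = v · |1 − f/f'|.
v_s = 341 × |1 − 689/720.3| = 341 × 0.04345 ≈ 14.8 m/s.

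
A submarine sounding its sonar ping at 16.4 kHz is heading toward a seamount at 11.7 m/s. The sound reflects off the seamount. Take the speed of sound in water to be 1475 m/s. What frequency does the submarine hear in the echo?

16.66 kHz

The seamount receives the sound from a moving source: f₁ = f₀ · v/(v − v_e) = 16.4 × 1475/1463.3 ≈ 16.53 kHz.
On the return leg the submarine is a moving observer: f₂ = f₁ · (v + v_e)/v = 16.53 × 1486.7/1475 ≈ 16.66 kHz.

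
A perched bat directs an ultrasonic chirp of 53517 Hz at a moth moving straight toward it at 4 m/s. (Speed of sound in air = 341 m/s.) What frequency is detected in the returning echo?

54787 Hz

At the moth (a moving observer), f₁ = f₀ · (v + u)/v = 53517 × 345/341 ≈ 54145 Hz.
On reflection it acts as a source moving toward the stationary detector: f₂ = f₁ · v/(v − u) = 54145 × 341/337 ≈ 54787 Hz.
Equivalently f₂ = f₀ · (v + u)/(v − u).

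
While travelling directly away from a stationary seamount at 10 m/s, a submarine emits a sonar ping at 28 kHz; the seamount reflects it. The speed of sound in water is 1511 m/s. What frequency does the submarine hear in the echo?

27.6 kHz

The seamount receives the sound from a moving source: f₁ = f₀ · v/(v + v_e) = 28 × 1511/1521 ≈ 27.8 kHz.
On the return leg the submarine is a moving observer: f₂ = f₁ · (v − v_e)/v = 27.8 × 1501/1511 ≈ 27.6 kHz.
Equivalently f₂ = f₀ · (v − v_e)/(v + v_e).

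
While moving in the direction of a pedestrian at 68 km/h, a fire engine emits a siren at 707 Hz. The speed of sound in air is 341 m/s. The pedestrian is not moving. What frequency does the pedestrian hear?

68 km/h = 18.89 m/s.
Moving source, stationary observer: f' = f · v/(v − v_s) since the source is approaching.
f' = 707 × 341/(341 − 18.89) = 707 × 341/322.1 ≈ 748 Hz.

748 Hz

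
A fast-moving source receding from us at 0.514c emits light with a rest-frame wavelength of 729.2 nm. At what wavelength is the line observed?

1287.0 nm

Relativistic Doppler for wavelength: λ' = λ₀ · √((1 + β)/(1 − β)).
λ' = 729.2 × √(1.5140/0.4860) = 729.2 × 1.76500 ≈ 1287.0 nm.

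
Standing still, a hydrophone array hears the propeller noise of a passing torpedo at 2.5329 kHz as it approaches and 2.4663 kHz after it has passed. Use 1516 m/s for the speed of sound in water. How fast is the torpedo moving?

20.2 m/s

f₁/f₂ = (v + v_s)/(v − v_s), so v_s = v · (f₁ − f₂)/(f₁ + f₂).
v_s = 1516 × (2.5329 − 2.4663)/(2.5329 + 2.4663) = 1516 × 0.0666/4.9992 ≈ 20.2 m/s.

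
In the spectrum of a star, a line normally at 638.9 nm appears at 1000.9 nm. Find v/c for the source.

λ'/λ₀ = 1.5666 > 1 (redshift), so the source is receding.
λ'/λ₀ = √((1 + β)/(1 − β)) for a receding source ⇒ β = (r² − 1)/(r² + 1) with r = λ'/λ₀.
β = (2.4542 − 1)/(2.4542 + 1) ≈ 0.421.

0.421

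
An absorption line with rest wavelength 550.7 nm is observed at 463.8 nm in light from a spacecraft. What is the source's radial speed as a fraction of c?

0.170

λ'/λ₀ = 0.8422 < 1 (blueshift), so the source is approaching.
λ'/λ₀ = √((1 − β)/(1 + β)) for an approaching source ⇒ β = (1 − r²)/(1 + r²) with r = λ'/λ₀.
β = (1 − 0.7093)/(1 + 0.7093) ≈ 0.170.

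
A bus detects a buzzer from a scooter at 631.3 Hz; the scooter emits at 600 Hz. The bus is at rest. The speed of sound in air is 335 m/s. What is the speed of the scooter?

16.6 m/s

f' > f, so the scooter is approaching.
f' = f · v/(v − v_s) ⇒ v_s = v · |1 − f/f'|.
v_s = 335 × |1 − 600/631.3| = 335 × 0.04958 ≈ 16.6 m/s.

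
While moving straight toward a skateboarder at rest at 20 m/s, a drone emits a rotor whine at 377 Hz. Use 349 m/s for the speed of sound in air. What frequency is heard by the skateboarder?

400 Hz

With the source moving toward a stationary observer, f' = f · v/(v − v_s).
f' = 377 × 349/(349 − 20) = 377 × 349/329 ≈ 400 Hz.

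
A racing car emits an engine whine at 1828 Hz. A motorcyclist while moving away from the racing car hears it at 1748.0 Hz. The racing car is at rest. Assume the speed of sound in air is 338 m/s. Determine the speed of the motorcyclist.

f' = f · (v − v_o)/v ⇒ v_o = v · |f'/f − 1|.
v_o = 338 × |1748.0/1828 − 1| = 338 × 0.04376 ≈ 14.8 m/s.

14.8 m/s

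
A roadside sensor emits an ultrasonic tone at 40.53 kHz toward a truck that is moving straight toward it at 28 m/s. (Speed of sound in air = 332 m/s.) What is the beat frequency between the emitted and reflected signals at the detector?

7466 Hz

At the truck (a moving observer), f₁ = f₀ · (v + u)/v = 40.53 × 360/332 ≈ 43.95 kHz.
On reflection it acts as a source moving toward the stationary detector: f₂ = f₁ · v/(v − u) = 43.95 × 332/304 ≈ 48.00 kHz.
Equivalently f₂ = f₀ · (v + u)/(v − u).
Beat frequency (with f₀ = 40530 Hz): |f₂ − f₀| = 2u·f₀/(v − u) = 2 × 28 × 40530/304 ≈ 7466 Hz.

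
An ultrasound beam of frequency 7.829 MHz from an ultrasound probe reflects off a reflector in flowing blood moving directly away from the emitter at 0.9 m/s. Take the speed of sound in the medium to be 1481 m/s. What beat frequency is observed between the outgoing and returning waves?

9510 Hz

The reflector in flowing blood first receives the wave as a moving observer: f₁ = f₀ · (v − u)/v = 7.829 × (1481 − 0.9)/1481 ≈ 7.82424 MHz.
On reflection it acts as a source moving away from the stationary detector: f₂ = f₁ · v/(v + u) = 7.82424 × 1481/1481.9 ≈ 7.81949 MHz.
Equivalently f₂ = f₀ · (v − u)/(v + u).
Beat frequency (with f₀ = 7829000 Hz): |f₂ − f₀| = 2u·f₀/(v + u) = 2 × 0.9 × 7829000/1481.9 ≈ 9510 Hz.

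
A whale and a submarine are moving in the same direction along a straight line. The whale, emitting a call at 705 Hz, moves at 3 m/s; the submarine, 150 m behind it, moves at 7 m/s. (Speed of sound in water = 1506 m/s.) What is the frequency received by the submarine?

The submarine is behind, so the whale is moving away from it while the submarine is moving toward the whale.
General Doppler shift: f' = f · (v + v_o)/(v + v_s).
f' = 705 × (1506 + 7)/(1506 + 3) = 705 × 1513/1509 ≈ 707 Hz.

707 Hz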